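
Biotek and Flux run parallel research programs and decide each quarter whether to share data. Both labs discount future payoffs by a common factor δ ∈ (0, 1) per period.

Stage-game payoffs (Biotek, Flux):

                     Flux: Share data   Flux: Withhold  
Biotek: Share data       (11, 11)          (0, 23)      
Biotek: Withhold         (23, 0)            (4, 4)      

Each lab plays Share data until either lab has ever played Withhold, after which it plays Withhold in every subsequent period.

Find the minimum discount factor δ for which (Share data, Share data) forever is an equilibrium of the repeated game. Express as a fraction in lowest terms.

One-period gain from deviating is 23 − 11 = 12. The loss is 11 − 4 = 7 in every subsequent period, with present value 7·δ/(1−δ).
Deviation is unprofitable when 7·δ/(1−δ) ≥ 12, i.e. δ/(1−δ) ≥ 12/7.
Equivalently δ ≥ 12/(12+7) = 12/19.

12/19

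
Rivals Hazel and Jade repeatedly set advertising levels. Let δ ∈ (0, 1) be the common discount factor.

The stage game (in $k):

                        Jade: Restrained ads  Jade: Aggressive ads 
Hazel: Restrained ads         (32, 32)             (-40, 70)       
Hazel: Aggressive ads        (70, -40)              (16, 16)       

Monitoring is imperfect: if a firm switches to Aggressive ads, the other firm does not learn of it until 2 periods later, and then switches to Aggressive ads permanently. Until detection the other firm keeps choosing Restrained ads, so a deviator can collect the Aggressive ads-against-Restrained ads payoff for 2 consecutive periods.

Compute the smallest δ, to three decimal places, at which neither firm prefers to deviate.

The best deviation is to choose Aggressive ads for all 2 undetected periods, earning 70 each, then 16 forever once detected.
Deviation value: 70(1−δ^2)/(1−δ) + 16δ^2/(1−δ); cooperation value: 32/(1−δ).
IC: 32 ≥ 70(1−δ^2) + 16δ^2 = 70 − 54δ^2.
So δ^2 ≥ 38/54 = 19/27, giving δ ≥ (19/27)^(1/2) ≈ 0.839.

0.839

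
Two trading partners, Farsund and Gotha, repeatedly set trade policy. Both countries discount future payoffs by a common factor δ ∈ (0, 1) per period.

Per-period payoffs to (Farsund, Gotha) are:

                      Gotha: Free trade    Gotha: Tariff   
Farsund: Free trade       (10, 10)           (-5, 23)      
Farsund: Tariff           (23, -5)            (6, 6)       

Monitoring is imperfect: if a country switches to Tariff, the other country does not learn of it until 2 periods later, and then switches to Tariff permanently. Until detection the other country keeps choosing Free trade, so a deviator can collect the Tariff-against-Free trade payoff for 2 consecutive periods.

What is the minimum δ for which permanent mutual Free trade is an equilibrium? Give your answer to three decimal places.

Deviating for the 2 undetected periods gains 23−10 = 13 per period over cooperation, then loses 10−6 = 4 per period forever once punishment starts.
Gain: 13(1 + δ + … + δ^1); loss: 4·δ^2/(1−δ).
No profitable deviation ⇔ 13(1−δ^2) ≤ 4·δ^2, i.e. δ^2 ≥ 13/(13+4) = 13/17.
Hence δ ≥ (13/17)^(1/2) ≈ 0.874.

0.874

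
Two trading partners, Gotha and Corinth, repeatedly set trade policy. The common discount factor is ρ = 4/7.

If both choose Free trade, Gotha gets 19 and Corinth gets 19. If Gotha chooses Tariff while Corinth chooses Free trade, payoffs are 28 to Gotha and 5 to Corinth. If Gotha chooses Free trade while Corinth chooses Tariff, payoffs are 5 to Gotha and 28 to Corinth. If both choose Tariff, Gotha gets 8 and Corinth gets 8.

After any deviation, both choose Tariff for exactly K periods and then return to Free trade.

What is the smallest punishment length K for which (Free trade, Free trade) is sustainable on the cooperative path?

2

Need Σ_{k=1}^{K} ρ^k ≥ (28−19)/(19−8) = 0.8182 at ρ = 4/7.
At K = 1 the sum is 0.5714 < 0.8182; at K = 2 it is 0.8980 ≥ 0.8182.
So the minimum punishment length is K = 2.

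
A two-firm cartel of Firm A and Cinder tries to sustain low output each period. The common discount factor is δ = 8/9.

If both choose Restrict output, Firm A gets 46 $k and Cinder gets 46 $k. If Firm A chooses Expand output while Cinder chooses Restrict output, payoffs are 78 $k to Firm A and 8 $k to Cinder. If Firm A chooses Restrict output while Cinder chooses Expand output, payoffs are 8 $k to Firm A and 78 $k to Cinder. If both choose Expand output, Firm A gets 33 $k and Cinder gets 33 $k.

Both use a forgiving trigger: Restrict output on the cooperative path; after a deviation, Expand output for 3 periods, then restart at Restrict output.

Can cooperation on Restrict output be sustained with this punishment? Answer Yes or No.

No

Comparing payoff streams over the 4 periods until play realigns: cooperate → 46(1+δ+…+δ^3); deviate → 78 + 33(δ+…+δ^3).
Cooperation is sustained iff (46−33)(δ+…+δ^3) ≥ 78−46.
δ+…+δ^3 = 8/9·(1−(8/9)^3)/(1−8/9) = 2.3813, and (78−46)/(46−33) = 2.4615.
2.3813 < 2.4615, so cooperation is not sustainable.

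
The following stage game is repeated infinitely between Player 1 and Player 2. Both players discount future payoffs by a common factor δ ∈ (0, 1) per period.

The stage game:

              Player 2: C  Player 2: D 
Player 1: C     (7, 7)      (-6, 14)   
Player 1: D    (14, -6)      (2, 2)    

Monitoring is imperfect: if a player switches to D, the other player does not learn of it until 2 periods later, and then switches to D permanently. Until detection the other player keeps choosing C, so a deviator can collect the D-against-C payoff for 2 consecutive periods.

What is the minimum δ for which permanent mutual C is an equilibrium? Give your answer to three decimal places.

0.764

Deviating for the 2 undetected periods gains 14−7 = 7 per period over cooperation, then loses 7−2 = 5 per period forever once punishment starts.
Gain: 7(1 + δ + … + δ^1); loss: 5·δ^2/(1−δ).
No profitable deviation ⇔ 7(1−δ^2) ≤ 5·δ^2, i.e. δ^2 ≥ 7/(7+5) = 7/12.
Hence δ ≥ (7/12)^(1/2) ≈ 0.764.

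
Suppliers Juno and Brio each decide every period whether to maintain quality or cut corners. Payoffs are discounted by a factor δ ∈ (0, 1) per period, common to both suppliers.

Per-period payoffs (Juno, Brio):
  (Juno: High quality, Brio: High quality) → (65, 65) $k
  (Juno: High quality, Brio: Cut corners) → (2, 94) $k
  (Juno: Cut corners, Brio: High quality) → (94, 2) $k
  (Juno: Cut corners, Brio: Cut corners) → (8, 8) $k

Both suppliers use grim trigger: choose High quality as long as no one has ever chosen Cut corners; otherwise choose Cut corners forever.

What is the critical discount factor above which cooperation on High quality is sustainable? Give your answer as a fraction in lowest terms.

65/(1−δ) ≥ 94 + 8δ/(1−δ)
65 ≥ 94 − 86δ
δ ≥ 29/86.

29/86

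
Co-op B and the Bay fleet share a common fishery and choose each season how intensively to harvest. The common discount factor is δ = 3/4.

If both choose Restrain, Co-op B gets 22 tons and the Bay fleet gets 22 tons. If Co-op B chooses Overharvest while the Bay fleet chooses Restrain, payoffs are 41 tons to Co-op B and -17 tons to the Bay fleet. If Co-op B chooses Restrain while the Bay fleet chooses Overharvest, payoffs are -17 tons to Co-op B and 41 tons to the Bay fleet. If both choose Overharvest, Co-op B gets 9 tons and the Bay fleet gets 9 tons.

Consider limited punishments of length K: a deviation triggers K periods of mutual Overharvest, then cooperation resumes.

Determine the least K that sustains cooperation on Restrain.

No profitable deviation requires (22−9)(δ+…+δ^K) ≥ 41−22, i.e. δ+…+δ^K ≥ 19/13 ≈ 1.4615.
With δ = 3/4, the partial sums are K=1: 0.7500, K=2: 1.3125, K=3: 1.7344.
K = 3 is the first length at which the sum reaches 1.4615.

3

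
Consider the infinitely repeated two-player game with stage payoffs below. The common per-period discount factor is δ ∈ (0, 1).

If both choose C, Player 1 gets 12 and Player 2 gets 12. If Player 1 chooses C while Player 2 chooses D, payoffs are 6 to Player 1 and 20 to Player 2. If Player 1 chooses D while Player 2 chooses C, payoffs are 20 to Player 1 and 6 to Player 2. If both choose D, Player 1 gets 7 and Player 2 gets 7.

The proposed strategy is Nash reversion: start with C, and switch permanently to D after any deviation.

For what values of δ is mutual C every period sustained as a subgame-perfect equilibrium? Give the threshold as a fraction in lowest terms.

8/13

One-period gain from deviating is 20 − 12 = 8. The loss is 12 − 7 = 5 in every subsequent period, with present value 5·δ/(1−δ).
Deviation is unprofitable when 5·δ/(1−δ) ≥ 8, i.e. δ/(1−δ) ≥ 8/5.
Equivalently δ ≥ 8/(8+5) = 8/13.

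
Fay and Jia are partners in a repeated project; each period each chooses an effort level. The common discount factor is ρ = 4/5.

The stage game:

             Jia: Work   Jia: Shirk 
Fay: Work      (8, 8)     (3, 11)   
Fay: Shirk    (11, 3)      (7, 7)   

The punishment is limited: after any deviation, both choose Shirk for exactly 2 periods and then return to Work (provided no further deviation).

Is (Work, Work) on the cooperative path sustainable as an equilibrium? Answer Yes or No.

A one-shot deviation gives 11 now, then 7 for 2 periods, then back to 8.
Gain from deviating: (11−8) today; loss: (8−7) in each of the next 2 periods.
No-deviation condition: (8−7)(ρ+…+ρ^2) ≥ 11−8, i.e. ρ+…+ρ^2 ≥ 3.
At ρ = 4/5: ρ+…+ρ^2 = 1.4400 < 3.0000.
So cooperation is not sustainable.

No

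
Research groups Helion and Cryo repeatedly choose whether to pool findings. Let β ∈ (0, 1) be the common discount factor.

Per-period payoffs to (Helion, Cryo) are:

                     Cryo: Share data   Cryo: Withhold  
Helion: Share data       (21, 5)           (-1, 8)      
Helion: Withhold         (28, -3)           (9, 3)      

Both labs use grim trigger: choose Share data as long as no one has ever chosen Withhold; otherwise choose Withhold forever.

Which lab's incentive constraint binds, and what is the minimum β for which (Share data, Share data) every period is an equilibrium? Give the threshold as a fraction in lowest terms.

Cryo; β ≥ 3/5

Helion's threshold: (28−21)/(28−9) = 7/19.
Cryo's threshold: (8−5)/(8−3) = 3/5.
7/19 < 3/5, so Cryo binds and β* = 3/5.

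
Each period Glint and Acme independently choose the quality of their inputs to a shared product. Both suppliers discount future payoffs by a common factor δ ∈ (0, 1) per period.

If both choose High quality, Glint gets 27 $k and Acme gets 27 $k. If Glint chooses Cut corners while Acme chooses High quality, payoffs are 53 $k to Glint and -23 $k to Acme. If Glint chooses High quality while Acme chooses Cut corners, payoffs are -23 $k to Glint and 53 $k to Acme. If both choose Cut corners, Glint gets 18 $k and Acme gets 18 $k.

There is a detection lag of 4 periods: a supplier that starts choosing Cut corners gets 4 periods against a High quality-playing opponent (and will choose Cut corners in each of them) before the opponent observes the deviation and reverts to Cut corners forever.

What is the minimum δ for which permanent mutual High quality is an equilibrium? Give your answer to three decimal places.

Deviating for the 4 undetected periods gains 53−27 = 26 per period over cooperation, then loses 27−18 = 9 per period forever once punishment starts.
Gain: 26(1 + δ + … + δ^3); loss: 9·δ^4/(1−δ).
No profitable deviation ⇔ 26(1−δ^4) ≤ 9·δ^4, i.e. δ^4 ≥ 26/(26+9) = 26/35.
Hence δ ≥ (26/35)^(1/4) ≈ 0.928.

0.928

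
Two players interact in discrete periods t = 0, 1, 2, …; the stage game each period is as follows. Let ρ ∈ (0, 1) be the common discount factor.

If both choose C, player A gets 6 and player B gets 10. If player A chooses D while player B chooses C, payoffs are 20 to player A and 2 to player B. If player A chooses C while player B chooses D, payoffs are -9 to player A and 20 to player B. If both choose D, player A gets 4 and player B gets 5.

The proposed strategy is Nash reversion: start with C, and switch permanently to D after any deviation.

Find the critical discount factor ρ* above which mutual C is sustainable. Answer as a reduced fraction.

player A's threshold: (20−6)/(20−4) = 7/8.
player B's threshold: (20−10)/(20−5) = 2/3.
7/8 > 2/3, so player A binds and ρ* = 7/8.

7/8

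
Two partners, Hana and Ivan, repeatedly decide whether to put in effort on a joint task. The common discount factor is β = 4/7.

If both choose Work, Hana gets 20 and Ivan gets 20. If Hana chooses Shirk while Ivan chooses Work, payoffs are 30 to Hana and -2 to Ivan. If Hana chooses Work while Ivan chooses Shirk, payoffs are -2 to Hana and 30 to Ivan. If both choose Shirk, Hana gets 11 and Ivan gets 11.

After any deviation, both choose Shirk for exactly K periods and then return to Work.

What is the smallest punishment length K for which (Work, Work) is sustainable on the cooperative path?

Need Σ_{k=1}^{K} β^k ≥ (30−20)/(20−11) = 1.1111 at β = 4/7.
At K = 3 the sum is 1.0845 < 1.1111; at K = 4 it is 1.1912 ≥ 1.1111.
So the minimum punishment length is K = 4.

4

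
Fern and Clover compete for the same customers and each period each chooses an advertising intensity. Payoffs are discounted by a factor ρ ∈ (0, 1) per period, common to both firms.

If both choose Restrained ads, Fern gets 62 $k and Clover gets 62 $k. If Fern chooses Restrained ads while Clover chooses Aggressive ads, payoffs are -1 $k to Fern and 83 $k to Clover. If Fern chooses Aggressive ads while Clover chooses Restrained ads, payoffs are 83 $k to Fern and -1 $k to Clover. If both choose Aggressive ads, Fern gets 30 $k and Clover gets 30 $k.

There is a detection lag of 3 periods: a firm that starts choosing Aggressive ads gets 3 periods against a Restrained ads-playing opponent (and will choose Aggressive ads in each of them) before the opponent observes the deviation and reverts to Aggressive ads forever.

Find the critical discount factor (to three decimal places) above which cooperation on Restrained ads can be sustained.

Deviating for the 3 undetected periods gains 83−62 = 21 per period over cooperation, then loses 62−30 = 32 per period forever once punishment starts.
Gain: 21(1 + ρ + … + ρ^2); loss: 32·ρ^3/(1−ρ).
No profitable deviation ⇔ 21(1−ρ^3) ≤ 32·ρ^3, i.e. ρ^3 ≥ 21/(21+32) = 21/53.
Hence ρ ≥ (21/53)^(1/3) ≈ 0.734.

0.734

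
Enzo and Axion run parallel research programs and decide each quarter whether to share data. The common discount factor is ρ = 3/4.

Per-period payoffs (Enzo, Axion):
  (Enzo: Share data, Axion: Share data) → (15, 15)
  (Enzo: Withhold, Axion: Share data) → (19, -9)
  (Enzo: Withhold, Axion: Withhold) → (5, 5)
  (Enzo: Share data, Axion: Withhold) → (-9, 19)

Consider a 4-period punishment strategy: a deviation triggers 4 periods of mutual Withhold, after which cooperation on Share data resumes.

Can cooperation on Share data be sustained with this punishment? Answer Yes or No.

Comparing payoff streams over the 5 periods until play realigns: cooperate → 15(1+ρ+…+ρ^4); deviate → 19 + 5(ρ+…+ρ^4).
Cooperation is sustained iff (15−5)(ρ+…+ρ^4) ≥ 19−15.
ρ+…+ρ^4 = 3/4·(1−(3/4)^4)/(1−3/4) = 2.0508, and (19−15)/(15−5) = 0.4000.
2.0508 ≥ 0.4000, so cooperation is sustainable.

Yes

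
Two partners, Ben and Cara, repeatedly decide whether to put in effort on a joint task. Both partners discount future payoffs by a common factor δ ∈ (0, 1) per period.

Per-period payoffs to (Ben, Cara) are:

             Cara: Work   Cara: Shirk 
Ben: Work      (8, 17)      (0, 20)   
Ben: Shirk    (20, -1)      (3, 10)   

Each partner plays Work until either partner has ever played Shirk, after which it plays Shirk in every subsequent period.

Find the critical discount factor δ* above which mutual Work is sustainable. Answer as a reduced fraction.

12/17

Ben's threshold: (20−8)/(20−3) = 12/17.
Cara's threshold: (20−17)/(20−10) = 3/10.
12/17 > 3/10, so Ben binds and δ* = 12/17.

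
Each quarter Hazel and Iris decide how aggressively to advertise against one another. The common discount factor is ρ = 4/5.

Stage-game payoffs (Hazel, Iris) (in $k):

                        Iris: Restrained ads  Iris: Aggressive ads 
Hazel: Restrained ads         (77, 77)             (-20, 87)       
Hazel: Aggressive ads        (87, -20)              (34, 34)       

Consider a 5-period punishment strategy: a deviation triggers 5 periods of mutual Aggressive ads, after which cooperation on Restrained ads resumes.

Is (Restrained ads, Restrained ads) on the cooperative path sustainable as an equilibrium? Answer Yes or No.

A one-shot deviation gives 87 now, then 34 for 5 periods, then back to 77.
Gain from deviating: (87−77) today; loss: (77−34) in each of the next 5 periods.
No-deviation condition: (77−34)(ρ+…+ρ^5) ≥ 87−77, i.e. ρ+…+ρ^5 ≥ 10/43.
At ρ = 4/5: ρ+…+ρ^5 = 2.6893 ≥ 0.2326.
So cooperation is sustainable.

Yes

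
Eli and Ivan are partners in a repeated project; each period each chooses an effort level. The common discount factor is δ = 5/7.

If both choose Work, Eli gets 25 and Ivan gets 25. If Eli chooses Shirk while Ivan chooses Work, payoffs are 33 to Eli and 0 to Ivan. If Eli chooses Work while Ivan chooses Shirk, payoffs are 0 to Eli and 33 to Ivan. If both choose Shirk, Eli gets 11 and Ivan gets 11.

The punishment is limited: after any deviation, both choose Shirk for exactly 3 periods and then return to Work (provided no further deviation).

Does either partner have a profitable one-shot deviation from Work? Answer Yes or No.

No

IC: δ+…+δ^3 ≥ (33−25)/(25−11) = 4/7.
At δ = 5/7: partial sum = 1.5889 ≥ 0.5714. Cooperation sustainable.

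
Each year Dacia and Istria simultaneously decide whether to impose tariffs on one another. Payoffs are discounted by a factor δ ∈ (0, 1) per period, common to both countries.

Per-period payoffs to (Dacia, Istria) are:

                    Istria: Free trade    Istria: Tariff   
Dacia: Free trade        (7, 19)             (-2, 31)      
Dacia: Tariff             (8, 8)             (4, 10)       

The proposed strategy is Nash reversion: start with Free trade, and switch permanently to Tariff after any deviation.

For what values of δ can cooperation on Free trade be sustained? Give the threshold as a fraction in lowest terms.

4/7

Dacia: cooperation gives 7 each period; deviation gives 8 once then 4 forever.
  7/(1−δ) ≥ 8 + 4δ/(1−δ) ⇒ δ ≥ 1/4.
Istria: cooperation gives 19 each period; deviation gives 31 once then 10 forever.
  δ ≥ 12/21 = 4/7.
Both must hold, so the binding constraint is Istria's: δ ≥ 4/7.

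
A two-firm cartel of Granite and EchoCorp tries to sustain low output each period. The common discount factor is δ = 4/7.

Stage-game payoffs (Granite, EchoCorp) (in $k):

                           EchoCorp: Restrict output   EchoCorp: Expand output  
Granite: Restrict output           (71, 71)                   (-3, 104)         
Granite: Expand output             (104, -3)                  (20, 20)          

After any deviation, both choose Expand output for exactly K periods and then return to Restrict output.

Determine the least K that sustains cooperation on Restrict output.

IC: δ(1−δ^K)/(1−δ) ≥ (104−71)/(71−20) = 11/17.
With δ = 4/7: need 1 − δ^K ≥ 11/17·(1−4/7)/(4/7), i.e. δ^K ≤ 0.5147.
Since (4/7)^1 = 0.5714 and (4/7)^2 = 0.3265, the smallest such K is 2.

2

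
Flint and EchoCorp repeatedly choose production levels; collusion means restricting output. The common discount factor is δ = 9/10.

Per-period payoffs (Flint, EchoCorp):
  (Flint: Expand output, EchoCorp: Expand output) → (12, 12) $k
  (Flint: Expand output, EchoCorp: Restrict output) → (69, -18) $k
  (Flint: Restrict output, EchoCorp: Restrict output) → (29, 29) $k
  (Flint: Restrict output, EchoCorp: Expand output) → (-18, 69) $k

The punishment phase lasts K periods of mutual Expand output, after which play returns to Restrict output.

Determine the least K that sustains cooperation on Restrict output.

IC: δ(1−δ^K)/(1−δ) ≥ (69−29)/(29−12) = 40/17.
With δ = 9/10: need 1 − δ^K ≥ 40/17·(1−9/10)/(9/10), i.e. δ^K ≤ 0.7386.
Since (9/10)^2 = 0.8100 and (9/10)^3 = 0.7290, the smallest such K is 3.

3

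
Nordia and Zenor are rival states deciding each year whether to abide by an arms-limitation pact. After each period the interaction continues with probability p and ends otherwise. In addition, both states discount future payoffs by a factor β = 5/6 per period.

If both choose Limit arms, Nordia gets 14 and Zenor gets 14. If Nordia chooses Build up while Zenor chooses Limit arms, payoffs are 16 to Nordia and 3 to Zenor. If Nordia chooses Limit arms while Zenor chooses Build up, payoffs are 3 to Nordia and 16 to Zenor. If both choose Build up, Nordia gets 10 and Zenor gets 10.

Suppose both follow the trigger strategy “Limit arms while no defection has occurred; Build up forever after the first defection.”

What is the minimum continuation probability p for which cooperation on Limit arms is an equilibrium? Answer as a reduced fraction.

With continuation probability p and discount β, the effective per-period discount factor is βp.
Grim-trigger IC: βp ≥ (16−14)/(16−10) = 1/3.
So p ≥ (1/3)/(5/6) = 2/5.

2/5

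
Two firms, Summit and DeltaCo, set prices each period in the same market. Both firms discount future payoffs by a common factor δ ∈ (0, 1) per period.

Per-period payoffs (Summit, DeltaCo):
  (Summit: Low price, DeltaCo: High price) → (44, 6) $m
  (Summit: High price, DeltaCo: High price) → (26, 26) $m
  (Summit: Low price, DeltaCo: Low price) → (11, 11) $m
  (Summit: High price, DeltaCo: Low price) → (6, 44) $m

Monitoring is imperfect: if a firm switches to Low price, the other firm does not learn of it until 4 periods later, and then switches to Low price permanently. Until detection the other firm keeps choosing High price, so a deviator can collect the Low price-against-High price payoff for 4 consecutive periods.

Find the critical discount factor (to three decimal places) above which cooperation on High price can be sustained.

Deviating for the 4 undetected periods gains 44−26 = 18 per period over cooperation, then loses 26−11 = 15 per period forever once punishment starts.
Gain: 18(1 + δ + … + δ^3); loss: 15·δ^4/(1−δ).
No profitable deviation ⇔ 18(1−δ^4) ≤ 15·δ^4, i.e. δ^4 ≥ 18/(18+15) = 6/11.
Hence δ ≥ (6/11)^(1/4) ≈ 0.859.

0.859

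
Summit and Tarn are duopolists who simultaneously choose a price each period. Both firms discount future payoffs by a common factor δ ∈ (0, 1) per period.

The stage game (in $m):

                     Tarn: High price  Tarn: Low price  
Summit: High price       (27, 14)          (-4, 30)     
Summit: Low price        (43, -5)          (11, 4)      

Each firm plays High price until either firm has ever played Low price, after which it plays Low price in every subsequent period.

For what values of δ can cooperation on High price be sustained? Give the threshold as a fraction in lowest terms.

8/13

Summit: cooperation gives 27 each period; deviation gives 43 once then 11 forever.
  27/(1−δ) ≥ 43 + 11δ/(1−δ) ⇒ δ ≥ 16/32 = 1/2.
Tarn: cooperation gives 14 each period; deviation gives 30 once then 4 forever.
  δ ≥ 16/26 = 8/13.
Both must hold, so the binding constraint is Tarn's: δ ≥ 8/13.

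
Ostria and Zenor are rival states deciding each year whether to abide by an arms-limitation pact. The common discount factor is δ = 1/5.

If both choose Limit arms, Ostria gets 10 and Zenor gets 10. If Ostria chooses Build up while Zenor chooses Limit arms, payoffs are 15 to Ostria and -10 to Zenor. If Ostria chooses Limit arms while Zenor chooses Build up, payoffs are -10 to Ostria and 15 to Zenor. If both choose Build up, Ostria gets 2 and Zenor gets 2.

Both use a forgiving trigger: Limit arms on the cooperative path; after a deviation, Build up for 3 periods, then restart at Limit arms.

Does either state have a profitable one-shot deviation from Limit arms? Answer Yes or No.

Yes

Comparing payoff streams over the 4 periods until play realigns: cooperate → 10(1+δ+…+δ^3); deviate → 15 + 2(δ+…+δ^3).
Cooperation is sustained iff (10−2)(δ+…+δ^3) ≥ 15−10.
δ+…+δ^3 = 1/5·(1−(1/5)^3)/(1−1/5) = 0.2480, and (15−10)/(10−2) = 0.6250.
0.2480 < 0.6250, so cooperation is not sustainable.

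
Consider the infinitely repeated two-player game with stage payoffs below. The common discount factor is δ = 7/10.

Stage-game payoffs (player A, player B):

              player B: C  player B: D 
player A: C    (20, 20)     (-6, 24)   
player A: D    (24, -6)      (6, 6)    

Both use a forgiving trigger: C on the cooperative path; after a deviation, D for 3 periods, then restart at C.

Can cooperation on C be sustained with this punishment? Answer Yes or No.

Yes

Comparing payoff streams over the 4 periods until play realigns: cooperate → 20(1+δ+…+δ^3); deviate → 24 + 6(δ+…+δ^3).
Cooperation is sustained iff (20−6)(δ+…+δ^3) ≥ 24−20.
δ+…+δ^3 = 7/10·(1−(7/10)^3)/(1−7/10) = 1.5330, and (24−20)/(20−6) = 0.2857.
1.5330 ≥ 0.2857, so cooperation is sustainable.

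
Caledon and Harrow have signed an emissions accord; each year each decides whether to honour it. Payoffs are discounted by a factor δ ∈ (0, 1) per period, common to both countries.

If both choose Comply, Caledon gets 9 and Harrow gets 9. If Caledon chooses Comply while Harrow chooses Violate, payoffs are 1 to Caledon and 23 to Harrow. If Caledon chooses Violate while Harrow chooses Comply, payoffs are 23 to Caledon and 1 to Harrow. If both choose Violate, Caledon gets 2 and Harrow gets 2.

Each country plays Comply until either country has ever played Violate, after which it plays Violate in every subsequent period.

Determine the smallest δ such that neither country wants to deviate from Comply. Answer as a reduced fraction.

Under grim trigger the critical discount factor is (T−C)/(T−P) with T = 23, C = 9, P = 2.
δ* = (23−9)/(23−2) = 14/21 = 2/3.

2/3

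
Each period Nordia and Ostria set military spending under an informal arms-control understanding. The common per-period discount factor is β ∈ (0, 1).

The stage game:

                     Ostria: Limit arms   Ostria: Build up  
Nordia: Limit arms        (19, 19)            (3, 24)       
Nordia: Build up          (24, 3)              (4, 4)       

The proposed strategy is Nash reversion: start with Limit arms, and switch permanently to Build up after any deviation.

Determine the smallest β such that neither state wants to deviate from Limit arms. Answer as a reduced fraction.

Under grim trigger the critical discount factor is (T−C)/(T−P) with T = 24, C = 19, P = 4.
β* = (24−19)/(24−4) = 5/20 = 1/4.

1/4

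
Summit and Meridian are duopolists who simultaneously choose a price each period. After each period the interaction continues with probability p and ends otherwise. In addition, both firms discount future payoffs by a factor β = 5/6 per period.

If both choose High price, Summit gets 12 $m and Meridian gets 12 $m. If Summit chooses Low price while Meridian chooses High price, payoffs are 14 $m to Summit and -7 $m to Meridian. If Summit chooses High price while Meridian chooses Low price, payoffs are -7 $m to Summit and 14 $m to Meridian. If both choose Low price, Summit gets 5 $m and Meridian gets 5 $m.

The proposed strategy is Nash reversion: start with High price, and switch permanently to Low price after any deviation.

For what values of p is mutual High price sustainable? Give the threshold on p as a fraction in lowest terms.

Expected continuation weight on next period's payoff is β·p = 5/6·p, which plays the role of the discount factor.
Cooperation requires 5/6·p ≥ (14−12)/(14−5) = 2/9, hence p ≥ 4/15.

4/15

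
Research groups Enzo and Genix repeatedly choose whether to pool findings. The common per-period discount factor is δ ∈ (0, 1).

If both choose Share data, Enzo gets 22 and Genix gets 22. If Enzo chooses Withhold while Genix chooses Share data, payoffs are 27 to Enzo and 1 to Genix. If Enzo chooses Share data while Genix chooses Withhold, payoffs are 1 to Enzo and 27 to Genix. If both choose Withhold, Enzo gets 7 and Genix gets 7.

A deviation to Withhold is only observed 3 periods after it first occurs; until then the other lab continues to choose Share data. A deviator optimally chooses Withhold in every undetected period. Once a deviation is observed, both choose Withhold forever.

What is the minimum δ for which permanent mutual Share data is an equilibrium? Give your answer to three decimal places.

0.630

The best deviation is to choose Withhold for all 3 undetected periods, earning 27 each, then 7 forever once detected.
Deviation value: 27(1−δ^3)/(1−δ) + 7δ^3/(1−δ); cooperation value: 22/(1−δ).
IC: 22 ≥ 27(1−δ^3) + 7δ^3 = 27 − 20δ^3.
So δ^3 ≥ 5/20 = 1/4, giving δ ≥ (1/4)^(1/3) ≈ 0.630.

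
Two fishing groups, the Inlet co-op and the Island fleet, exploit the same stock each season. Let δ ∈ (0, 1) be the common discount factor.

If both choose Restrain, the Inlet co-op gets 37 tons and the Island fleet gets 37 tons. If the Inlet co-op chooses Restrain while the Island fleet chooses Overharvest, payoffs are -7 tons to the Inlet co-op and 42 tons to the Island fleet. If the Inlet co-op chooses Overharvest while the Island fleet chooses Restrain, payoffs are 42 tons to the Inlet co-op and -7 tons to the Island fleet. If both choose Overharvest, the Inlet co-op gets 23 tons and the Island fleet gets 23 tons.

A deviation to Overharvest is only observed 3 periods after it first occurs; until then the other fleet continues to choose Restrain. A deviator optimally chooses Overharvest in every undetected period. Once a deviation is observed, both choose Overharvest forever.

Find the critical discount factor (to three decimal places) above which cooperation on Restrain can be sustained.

0.641

The best deviation is to choose Overharvest for all 3 undetected periods, earning 42 each, then 23 forever once detected.
Deviation value: 42(1−δ^3)/(1−δ) + 23δ^3/(1−δ); cooperation value: 37/(1−δ).
IC: 37 ≥ 42(1−δ^3) + 23δ^3 = 42 − 19δ^3.
So δ^3 ≥ 5/19, giving δ ≥ (5/19)^(1/3) ≈ 0.641.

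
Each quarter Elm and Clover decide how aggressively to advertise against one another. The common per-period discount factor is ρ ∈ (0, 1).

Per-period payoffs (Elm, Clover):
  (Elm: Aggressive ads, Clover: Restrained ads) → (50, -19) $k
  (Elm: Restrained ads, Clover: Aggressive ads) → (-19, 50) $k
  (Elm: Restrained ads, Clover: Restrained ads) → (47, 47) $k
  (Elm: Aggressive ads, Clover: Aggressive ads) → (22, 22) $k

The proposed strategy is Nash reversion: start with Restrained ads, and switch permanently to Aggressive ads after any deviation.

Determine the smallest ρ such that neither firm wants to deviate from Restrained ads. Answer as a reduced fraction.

3/28

47/(1−ρ) ≥ 50 + 22ρ/(1−ρ)
47 ≥ 50 − 28ρ
ρ ≥ 3/28.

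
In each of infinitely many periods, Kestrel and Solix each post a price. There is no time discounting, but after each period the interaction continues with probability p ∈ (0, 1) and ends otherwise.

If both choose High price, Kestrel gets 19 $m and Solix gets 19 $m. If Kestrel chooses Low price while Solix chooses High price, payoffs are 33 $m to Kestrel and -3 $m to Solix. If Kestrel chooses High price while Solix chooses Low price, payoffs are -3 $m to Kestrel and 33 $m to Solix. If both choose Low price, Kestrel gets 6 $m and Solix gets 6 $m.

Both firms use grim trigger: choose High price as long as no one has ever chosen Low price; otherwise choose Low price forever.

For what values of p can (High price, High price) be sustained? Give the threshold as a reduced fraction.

14/27

With no time discounting, the continuation probability p plays the role of the discount factor.
Grim-trigger IC: 19/(1−p) ≥ 33 + 6p/(1−p) ⇒ p ≥ (33−19)/(33−6) = 14/27.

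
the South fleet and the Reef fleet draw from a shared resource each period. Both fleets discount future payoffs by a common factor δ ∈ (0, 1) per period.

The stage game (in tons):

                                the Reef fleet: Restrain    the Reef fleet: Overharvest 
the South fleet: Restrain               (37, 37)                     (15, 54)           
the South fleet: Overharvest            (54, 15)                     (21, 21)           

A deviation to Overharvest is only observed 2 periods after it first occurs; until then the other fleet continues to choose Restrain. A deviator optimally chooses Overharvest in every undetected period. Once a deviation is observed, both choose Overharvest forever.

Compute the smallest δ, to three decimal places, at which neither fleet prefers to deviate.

0.718

The best deviation is to choose Overharvest for all 2 undetected periods, earning 54 each, then 21 forever once detected.
Deviation value: 54(1−δ^2)/(1−δ) + 21δ^2/(1−δ); cooperation value: 37/(1−δ).
IC: 37 ≥ 54(1−δ^2) + 21δ^2 = 54 − 33δ^2.
So δ^2 ≥ 17/33, giving δ ≥ (17/33)^(1/2) ≈ 0.718.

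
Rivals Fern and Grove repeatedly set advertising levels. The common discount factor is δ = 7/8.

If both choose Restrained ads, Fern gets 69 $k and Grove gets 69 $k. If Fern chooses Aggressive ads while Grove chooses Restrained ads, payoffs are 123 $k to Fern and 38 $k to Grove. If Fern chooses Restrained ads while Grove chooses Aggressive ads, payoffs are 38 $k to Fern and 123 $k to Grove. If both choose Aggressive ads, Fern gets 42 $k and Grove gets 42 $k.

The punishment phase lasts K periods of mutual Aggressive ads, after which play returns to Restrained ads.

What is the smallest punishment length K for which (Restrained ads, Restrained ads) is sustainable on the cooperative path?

Need Σ_{k=1}^{K} δ^k ≥ (123−69)/(69−42) = 2.0000 at δ = 7/8.
At K = 2 the sum is 1.6406 < 2.0000; at K = 3 it is 2.3105 ≥ 2.0000.
So the minimum punishment length is K = 3.

3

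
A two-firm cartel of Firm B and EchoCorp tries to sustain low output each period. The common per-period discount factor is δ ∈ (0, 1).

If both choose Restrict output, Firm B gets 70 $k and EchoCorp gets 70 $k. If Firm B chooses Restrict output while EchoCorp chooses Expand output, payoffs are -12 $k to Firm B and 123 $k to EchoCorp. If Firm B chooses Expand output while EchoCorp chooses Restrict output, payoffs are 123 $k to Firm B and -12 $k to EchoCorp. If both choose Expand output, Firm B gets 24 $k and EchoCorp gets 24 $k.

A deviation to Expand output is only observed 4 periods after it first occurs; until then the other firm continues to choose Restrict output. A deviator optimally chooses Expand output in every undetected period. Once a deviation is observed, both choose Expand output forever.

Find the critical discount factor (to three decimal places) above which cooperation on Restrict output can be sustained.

The best deviation is to choose Expand output for all 4 undetected periods, earning 123 each, then 24 forever once detected.
Deviation value: 123(1−δ^4)/(1−δ) + 24δ^4/(1−δ); cooperation value: 70/(1−δ).
IC: 70 ≥ 123(1−δ^4) + 24δ^4 = 123 − 99δ^4.
So δ^4 ≥ 53/99, giving δ ≥ (53/99)^(1/4) ≈ 0.855.

0.855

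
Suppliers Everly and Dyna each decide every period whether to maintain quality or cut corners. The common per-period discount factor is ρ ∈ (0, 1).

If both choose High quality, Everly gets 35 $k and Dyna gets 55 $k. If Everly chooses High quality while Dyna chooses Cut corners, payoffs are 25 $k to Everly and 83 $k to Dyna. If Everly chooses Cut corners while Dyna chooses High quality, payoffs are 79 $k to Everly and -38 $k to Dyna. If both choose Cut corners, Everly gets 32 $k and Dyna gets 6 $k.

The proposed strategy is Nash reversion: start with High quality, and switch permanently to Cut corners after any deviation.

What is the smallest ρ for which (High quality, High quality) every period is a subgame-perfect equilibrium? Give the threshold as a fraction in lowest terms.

For Everly: deviation gain 79−35 = 44, per-period punishment loss 35−32 = 3. IC gives ρ ≥ 44/47.
For Dyna: gain 28, loss 49 per period, so ρ ≥ 28/77 = 4/11.
The tighter constraint is Everly's, so cooperation needs ρ ≥ 44/47.

44/47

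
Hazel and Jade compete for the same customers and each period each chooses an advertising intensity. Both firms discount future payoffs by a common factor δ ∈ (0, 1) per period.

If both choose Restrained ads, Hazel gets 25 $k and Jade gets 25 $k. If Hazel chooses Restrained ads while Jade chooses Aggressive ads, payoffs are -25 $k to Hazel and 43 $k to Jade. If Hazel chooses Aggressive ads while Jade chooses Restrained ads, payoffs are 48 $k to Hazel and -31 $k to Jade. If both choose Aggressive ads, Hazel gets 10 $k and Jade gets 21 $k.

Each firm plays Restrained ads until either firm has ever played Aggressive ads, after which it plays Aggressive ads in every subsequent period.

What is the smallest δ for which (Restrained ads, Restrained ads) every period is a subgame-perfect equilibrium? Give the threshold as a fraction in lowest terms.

Hazel's threshold: (48−25)/(48−10) = 23/38.
Jade's threshold: (43−25)/(43−21) = 9/11.
23/38 < 9/11, so Jade binds and δ* = 9/11.

9/11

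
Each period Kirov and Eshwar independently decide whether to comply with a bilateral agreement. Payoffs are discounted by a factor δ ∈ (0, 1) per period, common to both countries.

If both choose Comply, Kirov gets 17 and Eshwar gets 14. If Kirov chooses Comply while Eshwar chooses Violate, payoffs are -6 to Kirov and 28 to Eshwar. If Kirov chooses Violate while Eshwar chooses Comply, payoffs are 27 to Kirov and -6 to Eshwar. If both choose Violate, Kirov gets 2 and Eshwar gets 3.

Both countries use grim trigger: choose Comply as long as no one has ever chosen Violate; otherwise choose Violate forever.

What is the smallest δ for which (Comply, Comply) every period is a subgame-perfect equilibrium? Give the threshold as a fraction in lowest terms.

14/25

Kirov: cooperation gives 17 each period; deviation gives 27 once then 2 forever.
  17/(1−δ) ≥ 27 + 2δ/(1−δ) ⇒ δ ≥ 10/25 = 2/5.
Eshwar: cooperation gives 14 each period; deviation gives 28 once then 3 forever.
  δ ≥ 14/25.
Both must hold, so the binding constraint is Eshwar's: δ ≥ 14/25.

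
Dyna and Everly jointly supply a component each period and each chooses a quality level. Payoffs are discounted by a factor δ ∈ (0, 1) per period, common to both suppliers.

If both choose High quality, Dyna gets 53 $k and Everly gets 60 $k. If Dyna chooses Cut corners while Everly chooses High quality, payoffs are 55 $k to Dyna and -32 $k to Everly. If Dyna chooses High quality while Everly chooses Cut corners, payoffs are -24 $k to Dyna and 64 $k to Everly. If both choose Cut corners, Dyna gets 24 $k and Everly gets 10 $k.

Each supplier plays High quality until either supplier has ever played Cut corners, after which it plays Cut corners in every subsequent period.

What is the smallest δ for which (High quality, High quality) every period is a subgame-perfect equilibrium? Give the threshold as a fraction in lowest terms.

2/27

Dyna: cooperation gives 53 each period; deviation gives 55 once then 24 forever.
  53/(1−δ) ≥ 55 + 24δ/(1−δ) ⇒ δ ≥ 2/31.
Everly: cooperation gives 60 each period; deviation gives 64 once then 10 forever.
  δ ≥ 4/54 = 2/27.
Both must hold, so the binding constraint is Everly's: δ ≥ 2/27.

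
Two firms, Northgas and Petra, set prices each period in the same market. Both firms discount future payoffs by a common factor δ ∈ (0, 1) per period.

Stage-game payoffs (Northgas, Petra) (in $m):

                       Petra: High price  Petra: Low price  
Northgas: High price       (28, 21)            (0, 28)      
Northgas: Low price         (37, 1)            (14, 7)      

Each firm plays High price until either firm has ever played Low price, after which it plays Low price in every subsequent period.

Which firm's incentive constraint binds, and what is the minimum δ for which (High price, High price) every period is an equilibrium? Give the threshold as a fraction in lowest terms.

Northgas's threshold: (37−28)/(37−14) = 9/23.
Petra's threshold: (28−21)/(28−7) = 1/3.
9/23 > 1/3, so Northgas binds and δ* = 9/23.

Northgas; δ ≥ 9/23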